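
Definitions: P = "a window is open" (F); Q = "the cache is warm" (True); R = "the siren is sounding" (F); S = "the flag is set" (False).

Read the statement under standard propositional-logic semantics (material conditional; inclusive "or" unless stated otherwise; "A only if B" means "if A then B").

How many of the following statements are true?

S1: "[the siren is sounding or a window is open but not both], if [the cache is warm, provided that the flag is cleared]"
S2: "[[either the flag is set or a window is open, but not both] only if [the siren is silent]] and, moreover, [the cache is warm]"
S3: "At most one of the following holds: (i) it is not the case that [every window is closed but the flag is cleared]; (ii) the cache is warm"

S1: This is (¬S → Q) → (R ⊕ P).

¬S = ¬F = T
¬S → Q = T → T = T
R ⊕ P = F ⊕ F = F
(¬S → Q) → (R ⊕ P) = T → F = F
So S1 is false.

S2: Formalization: ((S ⊕ P) → ¬R) ∧ Q

S ⊕ P = F ⊕ F = F
¬R = ¬F = T
(S ⊕ P) → ¬R = F → T = T
((S ⊕ P) → ¬R) ∧ Q = T ∧ T = T
So S2 is true.

S3: This is ¬(¬P ∧ ¬S) ↑ Q.

¬P = ¬F = T
¬S = ¬F = T
¬P ∧ ¬S = T ∧ T = T
¬(¬P ∧ ¬S) = ¬T = F
¬(¬P ∧ ¬S) ↑ Q = F ↑ T = T
Hence S3 is true.

Count: 2.

2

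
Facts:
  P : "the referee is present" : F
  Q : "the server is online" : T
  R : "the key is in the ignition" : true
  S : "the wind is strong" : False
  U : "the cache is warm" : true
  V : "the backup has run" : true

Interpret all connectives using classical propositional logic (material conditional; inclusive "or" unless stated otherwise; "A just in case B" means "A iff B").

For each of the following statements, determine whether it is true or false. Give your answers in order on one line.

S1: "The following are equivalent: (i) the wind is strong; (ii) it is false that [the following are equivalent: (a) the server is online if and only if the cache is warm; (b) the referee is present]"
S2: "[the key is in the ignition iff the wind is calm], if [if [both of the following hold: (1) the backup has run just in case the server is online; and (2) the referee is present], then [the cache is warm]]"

S1 F / S2 T

S1: This is S ↔ ¬((Q ↔ U) ↔ P).

Q ↔ U = T ↔ T = T
(Q ↔ U) ↔ P = T ↔ F = F
¬((Q ↔ U) ↔ P) = ¬F = T
S ↔ ¬((Q ↔ U) ↔ P) = F ↔ T = F
Hence S1 is false.

S2: Formalization: (((V ↔ Q) ∧ P) → U) → (R ↔ ¬S)

V ↔ Q = T ↔ T = T
(V ↔ Q) ∧ P = T ∧ F = F
((V ↔ Q) ∧ P) → U = F → T = T
¬S = ¬F = T
R ↔ ¬S = T ↔ T = T
(((V ↔ Q) ∧ P) → U) → (R ↔ ¬S) = T → T = T
Thus S2 is true.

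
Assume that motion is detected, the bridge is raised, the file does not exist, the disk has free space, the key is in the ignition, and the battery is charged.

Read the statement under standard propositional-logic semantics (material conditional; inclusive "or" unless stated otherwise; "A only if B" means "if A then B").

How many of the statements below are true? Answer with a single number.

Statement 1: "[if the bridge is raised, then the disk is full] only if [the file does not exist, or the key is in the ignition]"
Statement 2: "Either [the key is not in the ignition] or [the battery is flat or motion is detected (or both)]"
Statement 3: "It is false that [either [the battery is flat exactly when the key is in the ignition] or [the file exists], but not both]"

Let Q = "the bridge is raised" (T), S = "the disk is full" (F), R = "the file exists" (F), U = "the key is in the ignition" (T), V = "the battery is charged" (T), P = "motion is detected" (T).

Statement 1: Formalization: (Q -> S) -> (~R | U)

Q -> S = T -> F = F
~R = ~F = T
~R | U = T | T = T
(Q -> S) -> (~R | U) = F -> T = T
So Statement 1 is true.

Statement 2: Parsed as ~U | (~V | P)

~U = ~T = F
~V = ~T = F
~V | P = F | T = T
~U | (~V | P) = F | T = T
Hence Statement 2 is true.

Statement 3: Formalization: ~((~V <-> U) xor R)

~V = ~T = F
~V <-> U = F <-> T = F
(~V <-> U) xor R = F xor F = F
~((~V <-> U) xor R) = ~F = T
So Statement 3 is true.

True statements: 3 (Statement 1, Statement 2, Statement 3).

3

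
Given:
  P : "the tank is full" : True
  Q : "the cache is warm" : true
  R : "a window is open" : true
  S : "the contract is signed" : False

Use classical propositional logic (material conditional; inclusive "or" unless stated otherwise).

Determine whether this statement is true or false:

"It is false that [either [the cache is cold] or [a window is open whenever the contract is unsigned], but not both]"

false

Values: Q=T, S=F, R=T.
Parsed as ~(~Q xor (~S -> R))

~Q = ~T = F
~S = ~F = T
~S -> R = T -> T = T
~Q xor (~S -> R) = F xor T = T
~(~Q xor (~S -> R)) = ~T = F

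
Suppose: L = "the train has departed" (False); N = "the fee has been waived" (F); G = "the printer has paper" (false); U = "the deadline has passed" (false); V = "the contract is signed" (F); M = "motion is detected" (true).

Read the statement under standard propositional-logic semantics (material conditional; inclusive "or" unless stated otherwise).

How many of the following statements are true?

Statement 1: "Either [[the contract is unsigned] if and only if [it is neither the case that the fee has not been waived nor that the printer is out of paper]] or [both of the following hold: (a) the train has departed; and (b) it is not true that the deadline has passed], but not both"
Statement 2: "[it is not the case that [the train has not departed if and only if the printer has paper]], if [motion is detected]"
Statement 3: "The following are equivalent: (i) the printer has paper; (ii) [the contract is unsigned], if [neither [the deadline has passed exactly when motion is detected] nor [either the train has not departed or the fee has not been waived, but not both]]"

1

Statement 1: Parsed as (~V <-> (~N nor ~G)) xor (L & ~U)

~V = ~F = T
~N = ~F = T
~G = ~F = T
~N nor ~G = T nor T = F
~V <-> (~N nor ~G) = T <-> F = F
~U = ~F = T
L & ~U = F & T = F
(~V <-> (~N nor ~G)) xor (L & ~U) = F xor F = F
Thus Statement 1 is false.

Statement 2: In symbols: M -> ~(~L <-> G)

~L = ~F = T
~L <-> G = T <-> F = F
~(~L <-> G) = ~F = T
M -> ~(~L <-> G) = T -> T = T
Hence Statement 2 is true.

Statement 3: In symbols: G <-> (((U <-> M) nor (~L xor ~N)) -> ~V)

U <-> M = F <-> T = F
~L = ~F = T
~N = ~F = T
~L xor ~N = T xor T = F
(U <-> M) nor (~L xor ~N) = F nor F = T
~V = ~F = T
((U <-> M) nor (~L xor ~N)) -> ~V = T -> T = T
G <-> (((U <-> M) nor (~L xor ~N)) -> ~V) = F <-> T = F
Thus Statement 3 is false.

1 of the 3 statements is true (Statement 2).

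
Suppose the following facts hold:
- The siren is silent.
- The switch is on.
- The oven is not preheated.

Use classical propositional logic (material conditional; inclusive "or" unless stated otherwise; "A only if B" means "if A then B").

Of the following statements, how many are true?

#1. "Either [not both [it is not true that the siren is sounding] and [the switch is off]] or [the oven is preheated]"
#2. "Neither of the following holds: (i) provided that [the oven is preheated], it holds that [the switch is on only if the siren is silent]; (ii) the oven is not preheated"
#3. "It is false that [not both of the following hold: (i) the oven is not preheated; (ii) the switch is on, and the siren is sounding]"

1

Let P = "the siren is sounding" (F), Q = "the switch is on" (T), R = "the oven is preheated" (F).

#1: Parsed as (¬P ↑ ¬Q) ∨ R

¬P = ¬F = T
¬Q = ¬T = F
¬P ↑ ¬Q = T ↑ F = T
(¬P ↑ ¬Q) ∨ R = T ∨ F = T
So #1 is true.

#2: Parsed as (R → (Q → ¬P)) ↓ ¬R

¬P = ¬F = T
Q → ¬P = T → T = T
R → (Q → ¬P) = F → T = T
¬R = ¬F = T
(R → (Q → ¬P)) ↓ ¬R = T ↓ T = F
Hence #2 is false.

#3: Parsed as ¬(¬R ↑ (Q ∧ P))

¬R = ¬F = T
Q ∧ P = T ∧ F = F
¬R ↑ (Q ∧ P) = T ↑ F = T
¬(¬R ↑ (Q ∧ P)) = ¬T = F
Thus #3 is false.

Count: 1.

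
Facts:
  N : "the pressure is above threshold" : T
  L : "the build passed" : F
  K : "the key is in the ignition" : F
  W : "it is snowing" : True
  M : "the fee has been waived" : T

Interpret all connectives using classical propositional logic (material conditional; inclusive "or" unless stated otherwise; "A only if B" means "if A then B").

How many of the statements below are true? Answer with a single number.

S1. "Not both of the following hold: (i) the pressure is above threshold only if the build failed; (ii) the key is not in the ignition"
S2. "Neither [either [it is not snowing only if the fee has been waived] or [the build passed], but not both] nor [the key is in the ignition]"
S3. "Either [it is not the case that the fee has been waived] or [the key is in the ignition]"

0

S1: In symbols: (N -> not L) nand not K

not L = not False = True
N -> not L = True -> True = True
not K = not False = True
(N -> not L) nand not K = True nand True = False
Hence S1 is false.

S2: Formalization: ((not W -> M) xor L) nor K

not W = not True = False
not W -> M = False -> True = True
(not W -> M) xor L = True xor False = True
((not W -> M) xor L) nor K = True nor False = False
So S2 is false.

S3: Formalization: not M or K

not M = not True = False
not M or K = False or False = False
So S3 is false.

True statements: 0 (none).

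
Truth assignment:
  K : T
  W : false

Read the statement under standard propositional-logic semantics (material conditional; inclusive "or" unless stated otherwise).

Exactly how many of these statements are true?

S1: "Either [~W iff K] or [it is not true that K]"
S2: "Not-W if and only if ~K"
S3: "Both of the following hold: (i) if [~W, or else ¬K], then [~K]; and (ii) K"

1

S1: This is (~W <-> K) | ~K.

~W = ~F = T
~W <-> K = T <-> T = T
~K = ~T = F
(~W <-> K) | ~K = T | F = T
So S1 is true.

S2: This is ~W <-> ~K.

~W = ~F = T
~K = ~T = F
~W <-> ~K = T <-> F = F
So S2 is false.

S3: This is ((~W | ~K) -> ~K) & K.

~W = ~F = T
~K = ~T = F
~W | ~K = T | F = T
~K = ~T = F
(~W | ~K) -> ~K = T -> F = F
((~W | ~K) -> ~K) & K = F & T = F
So S3 is false.

True statements: 1.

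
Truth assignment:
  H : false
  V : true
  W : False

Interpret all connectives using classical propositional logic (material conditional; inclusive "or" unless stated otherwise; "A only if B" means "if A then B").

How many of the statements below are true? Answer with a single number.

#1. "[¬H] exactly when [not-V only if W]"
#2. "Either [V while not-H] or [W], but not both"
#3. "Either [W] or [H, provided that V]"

2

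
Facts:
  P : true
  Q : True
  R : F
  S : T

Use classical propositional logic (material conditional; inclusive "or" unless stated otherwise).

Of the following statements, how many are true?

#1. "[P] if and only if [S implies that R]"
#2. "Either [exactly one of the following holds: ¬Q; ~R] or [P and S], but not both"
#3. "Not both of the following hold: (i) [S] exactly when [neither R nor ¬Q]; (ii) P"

0

#1: Formalization: P ↔ (S → R)

S → R = T → F = F
P ↔ (S → R) = T ↔ F = F
Hence #1 is false.

#2: In symbols: (¬Q ⊕ ¬R) ⊕ (P ∧ S)

¬Q = ¬T = F
¬R = ¬F = T
¬Q ⊕ ¬R = F ⊕ T = T
P ∧ S = T ∧ T = T
(¬Q ⊕ ¬R) ⊕ (P ∧ S) = T ⊕ T = F
So #2 is false.

#3: Parsed as (S ↔ (R ↓ ¬Q)) ↑ P

¬Q = ¬T = F
R ↓ ¬Q = F ↓ F = T
S ↔ (R ↓ ¬Q) = T ↔ T = T
(S ↔ (R ↓ ¬Q)) ↑ P = T ↑ T = F
Thus #3 is false.

Count: 0.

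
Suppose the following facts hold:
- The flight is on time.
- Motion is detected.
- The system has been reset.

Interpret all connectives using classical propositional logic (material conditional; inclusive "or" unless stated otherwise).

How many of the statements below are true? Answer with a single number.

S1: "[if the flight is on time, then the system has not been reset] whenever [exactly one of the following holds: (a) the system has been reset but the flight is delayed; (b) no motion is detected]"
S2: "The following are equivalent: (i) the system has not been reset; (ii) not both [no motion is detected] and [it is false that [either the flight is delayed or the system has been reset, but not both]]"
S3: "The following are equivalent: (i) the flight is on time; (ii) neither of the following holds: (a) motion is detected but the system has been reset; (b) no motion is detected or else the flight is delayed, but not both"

Let R = "the system has been reset" (True), P = "the flight is delayed" (False), Q = "motion is detected" (True).

S1: In symbols: ((R and P) xor not Q) -> (not P -> not R)

R and P = True and False = False
not Q = not True = False
(R and P) xor not Q = False xor False = False
not P = not False = True
not R = not True = False
not P -> not R = True -> False = False
((R and P) xor not Q) -> (not P -> not R) = False -> False = True
Hence S1 is true.

S2: This is not R iff (not Q nand not (P xor R)).

not R = not True = False
not Q = not True = False
P xor R = False xor True = True
not (P xor R) = not True = False
not Q nand not (P xor R) = False nand False = True
not R iff (not Q nand not (P xor R)) = False iff True = False
Hence S2 is false.

S3: Formalization: not P iff ((Q and R) nor (not Q xor P))

not P = not False = True
Q and R = True and True = True
not Q = not True = False
not Q xor P = False xor False = False
(Q and R) nor (not Q xor P) = True nor False = False
not P iff ((Q and R) nor (not Q xor P)) = True iff False = False
So S3 is false.

True statements: 1 (S1).

1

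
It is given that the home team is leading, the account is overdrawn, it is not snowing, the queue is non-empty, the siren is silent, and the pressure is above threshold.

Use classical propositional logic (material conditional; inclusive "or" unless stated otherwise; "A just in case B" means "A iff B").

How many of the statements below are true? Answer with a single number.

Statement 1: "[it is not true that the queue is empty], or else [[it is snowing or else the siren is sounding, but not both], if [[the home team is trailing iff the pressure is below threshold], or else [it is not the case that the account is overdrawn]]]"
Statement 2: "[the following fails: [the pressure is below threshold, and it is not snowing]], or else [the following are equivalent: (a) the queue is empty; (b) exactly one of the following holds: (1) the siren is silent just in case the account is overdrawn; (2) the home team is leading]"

Let G = "the queue is empty" (F), R = "the home team is leading" (T), N = "the pressure is above threshold" (T), U = "the account is overdrawn" (T), M = "it is snowing" (F), L = "the siren is sounding" (F).

Statement 1: Formalization: ¬G ∨ (((¬R ↔ ¬N) ∨ ¬U) → (M ⊕ L))

¬G = ¬F = T
¬R = ¬T = F
¬N = ¬T = F
¬R ↔ ¬N = F ↔ F = T
¬U = ¬T = F
(¬R ↔ ¬N) ∨ ¬U = T ∨ F = T
M ⊕ L = F ⊕ F = F
((¬R ↔ ¬N) ∨ ¬U) → (M ⊕ L) = T → F = F
¬G ∨ (((¬R ↔ ¬N) ∨ ¬U) → (M ⊕ L)) = T ∨ F = T
Hence Statement 1 is true.

Statement 2: This is ¬(¬N ∧ ¬M) ∨ (G ↔ ((¬L ↔ U) ⊕ R)).

¬N = ¬T = F
¬M = ¬F = T
¬N ∧ ¬M = F ∧ T = F
¬(¬N ∧ ¬M) = ¬F = T
¬L = ¬F = T
¬L ↔ U = T ↔ T = T
(¬L ↔ U) ⊕ R = T ⊕ T = F
G ↔ ((¬L ↔ U) ⊕ R) = F ↔ F = T
¬(¬N ∧ ¬M) ∨ (G ↔ ((¬L ↔ U) ⊕ R)) = T ∨ T = T
Thus Statement 2 is true.

True statements: 2.

2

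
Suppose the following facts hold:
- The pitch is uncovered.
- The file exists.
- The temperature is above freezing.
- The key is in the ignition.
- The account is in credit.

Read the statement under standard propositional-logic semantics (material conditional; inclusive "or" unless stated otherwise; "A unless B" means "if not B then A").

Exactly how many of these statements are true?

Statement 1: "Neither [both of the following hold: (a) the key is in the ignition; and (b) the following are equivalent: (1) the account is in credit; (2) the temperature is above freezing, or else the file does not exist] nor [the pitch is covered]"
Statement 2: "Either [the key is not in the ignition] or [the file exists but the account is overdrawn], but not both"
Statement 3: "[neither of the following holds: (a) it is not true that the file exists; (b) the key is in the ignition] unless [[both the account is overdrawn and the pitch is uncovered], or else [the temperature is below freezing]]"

0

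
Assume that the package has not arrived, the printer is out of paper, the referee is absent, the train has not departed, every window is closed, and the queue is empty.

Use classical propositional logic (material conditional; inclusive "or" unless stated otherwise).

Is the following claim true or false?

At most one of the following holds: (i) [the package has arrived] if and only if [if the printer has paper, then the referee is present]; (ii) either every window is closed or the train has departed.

Let P = "the package has arrived" (F), Q = "the printer has paper" (F), R = "the referee is present" (F), U = "a window is open" (F), S = "the train has departed" (F).
This is (P ↔ (Q → R)) ↑ (¬U ∨ S).

Q → R = F → F = T
P ↔ (Q → R) = F ↔ T = F
¬U = ¬F = T
¬U ∨ S = T ∨ F = T
(P ↔ (Q → R)) ↑ (¬U ∨ S) = F ↑ T = T

True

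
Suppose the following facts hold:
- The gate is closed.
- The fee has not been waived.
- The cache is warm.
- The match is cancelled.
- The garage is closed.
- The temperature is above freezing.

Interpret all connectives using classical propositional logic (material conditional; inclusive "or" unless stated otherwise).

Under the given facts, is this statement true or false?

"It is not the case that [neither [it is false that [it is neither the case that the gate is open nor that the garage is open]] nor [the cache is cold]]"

The statement is false.

Let P = "the gate is open" (F), U = "the garage is closed" (T), R = "the cache is warm" (T).
This is ¬(¬(P ↓ ¬U) ↓ ¬R).

¬U = ¬T = F
P ↓ ¬U = F ↓ F = T
¬(P ↓ ¬U) = ¬T = F
¬R = ¬T = F
¬(P ↓ ¬U) ↓ ¬R = F ↓ F = T
¬(¬(P ↓ ¬U) ↓ ¬R) = ¬T = F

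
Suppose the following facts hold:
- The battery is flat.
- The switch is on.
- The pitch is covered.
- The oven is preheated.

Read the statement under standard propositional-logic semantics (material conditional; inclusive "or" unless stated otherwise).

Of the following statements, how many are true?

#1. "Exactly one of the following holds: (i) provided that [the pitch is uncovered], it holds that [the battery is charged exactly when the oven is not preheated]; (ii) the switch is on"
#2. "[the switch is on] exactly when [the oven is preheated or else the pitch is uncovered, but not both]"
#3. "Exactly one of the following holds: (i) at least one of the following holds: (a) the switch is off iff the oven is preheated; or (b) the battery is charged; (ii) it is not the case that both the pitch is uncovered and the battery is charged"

2

Let R = "the pitch is covered" (T), P = "the battery is charged" (F), S = "the oven is preheated" (T), Q = "the switch is on" (T).

#1: In symbols: (~R -> (P <-> ~S)) xor Q

~R = ~T = F
~S = ~T = F
P <-> ~S = F <-> F = T
~R -> (P <-> ~S) = F -> T = T
(~R -> (P <-> ~S)) xor Q = T xor T = F
So #1 is false.

#2: Formalization: Q <-> (S xor ~R)

~R = ~T = F
S xor ~R = T xor F = T
Q <-> (S xor ~R) = T <-> T = T
Thus #2 is true.

#3: In symbols: ((~Q <-> S) | P) xor (~R nand P)

~Q = ~T = F
~Q <-> S = F <-> T = F
(~Q <-> S) | P = F | F = F
~R = ~T = F
~R nand P = F nand F = T
((~Q <-> S) | P) xor (~R nand P) = F xor T = T
Thus #3 is true.

2 of the 3 statements are true.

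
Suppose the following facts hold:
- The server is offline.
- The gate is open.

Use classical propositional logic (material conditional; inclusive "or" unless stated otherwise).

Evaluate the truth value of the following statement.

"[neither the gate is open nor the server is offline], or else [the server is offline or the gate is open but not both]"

Let M = "the gate is open" (True), K = "the server is online" (False).
In symbols: (M nor not K) or (not K xor M)

not K = not False = True
M nor not K = True nor True = False
not K = not False = True
not K xor M = True xor True = False
(M nor not K) or (not K xor M) = False or False = False

False.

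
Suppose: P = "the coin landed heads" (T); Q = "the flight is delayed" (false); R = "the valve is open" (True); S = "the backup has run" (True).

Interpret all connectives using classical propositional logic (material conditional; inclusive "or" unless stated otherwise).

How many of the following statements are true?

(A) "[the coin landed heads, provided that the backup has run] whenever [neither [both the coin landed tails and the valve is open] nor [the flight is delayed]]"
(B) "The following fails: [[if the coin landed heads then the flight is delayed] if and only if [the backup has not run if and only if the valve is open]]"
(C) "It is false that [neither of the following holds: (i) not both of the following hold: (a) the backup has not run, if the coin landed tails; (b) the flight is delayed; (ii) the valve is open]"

(A): In symbols: ((not P and R) nor Q) -> (S -> P)

not P = not True = False
not P and R = False and True = False
(not P and R) nor Q = False nor False = True
S -> P = True -> True = True
((not P and R) nor Q) -> (S -> P) = True -> True = True
Hence (A) is true.

(B): Parsed as not ((P -> Q) iff (not S iff R))

P -> Q = True -> False = False
not S = not True = False
not S iff R = False iff True = False
(P -> Q) iff (not S iff R) = False iff False = True
not ((P -> Q) iff (not S iff R)) = not True = False
Hence (B) is false.

(C): This is not (((not P -> not S) nand Q) nor R).

not P = not True = False
not S = not True = False
not P -> not S = False -> False = True
(not P -> not S) nand Q = True nand False = True
((not P -> not S) nand Q) nor R = True nor True = False
not (((not P -> not S) nand Q) nor R) = not False = True
Hence (C) is true.

True statements: 2.

2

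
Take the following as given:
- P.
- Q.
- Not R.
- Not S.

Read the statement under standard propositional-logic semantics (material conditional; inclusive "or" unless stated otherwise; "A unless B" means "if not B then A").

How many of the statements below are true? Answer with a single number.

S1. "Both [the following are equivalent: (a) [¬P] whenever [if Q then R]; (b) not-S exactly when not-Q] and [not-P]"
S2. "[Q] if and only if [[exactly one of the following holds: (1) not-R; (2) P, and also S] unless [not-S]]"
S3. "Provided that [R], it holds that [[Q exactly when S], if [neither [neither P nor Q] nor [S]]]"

2

S1: This is (((Q → R) → ¬P) ↔ (¬S ↔ ¬Q)) ∧ ¬P.

Q → R = T → F = F
¬P = ¬T = F
(Q → R) → ¬P = F → F = T
¬S = ¬F = T
¬Q = ¬T = F
¬S ↔ ¬Q = T ↔ F = F
((Q → R) → ¬P) ↔ (¬S ↔ ¬Q) = T ↔ F = F
¬P = ¬T = F
(((Q → R) → ¬P) ↔ (¬S ↔ ¬Q)) ∧ ¬P = F ∧ F = F
Hence S1 is false.

S2: In symbols: Q ↔ ((¬R ⊕ (P ∧ S)) ∨ ¬S)

¬R = ¬F = T
P ∧ S = T ∧ F = F
¬R ⊕ (P ∧ S) = T ⊕ F = T
¬S = ¬F = T
(¬R ⊕ (P ∧ S)) ∨ ¬S = T ∨ T = T
Q ↔ ((¬R ⊕ (P ∧ S)) ∨ ¬S) = T ↔ T = T
Thus S2 is true.

S3: Parsed as R → (((P ↓ Q) ↓ S) → (Q ↔ S))

P ↓ Q = T ↓ T = F
(P ↓ Q) ↓ S = F ↓ F = T
Q ↔ S = T ↔ F = F
((P ↓ Q) ↓ S) → (Q ↔ S) = T → F = F
R → (((P ↓ Q) ↓ S) → (Q ↔ S)) = F → F = T
So S3 is true.

True statements: 2.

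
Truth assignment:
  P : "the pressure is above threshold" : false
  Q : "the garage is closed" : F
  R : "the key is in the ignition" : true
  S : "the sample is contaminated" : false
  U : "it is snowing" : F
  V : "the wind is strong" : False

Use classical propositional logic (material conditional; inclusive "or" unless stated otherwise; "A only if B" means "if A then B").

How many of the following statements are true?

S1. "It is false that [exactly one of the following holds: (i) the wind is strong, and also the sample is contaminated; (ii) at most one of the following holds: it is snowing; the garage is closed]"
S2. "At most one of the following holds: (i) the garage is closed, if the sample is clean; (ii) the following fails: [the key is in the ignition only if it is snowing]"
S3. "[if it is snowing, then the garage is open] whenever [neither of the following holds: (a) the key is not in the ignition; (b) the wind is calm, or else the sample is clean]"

S1: In symbols: ~((V & S) xor (U nand Q))

V & S = F & F = F
U nand Q = F nand F = T
(V & S) xor (U nand Q) = F xor T = T
~((V & S) xor (U nand Q)) = ~T = F
So S1 is false.

S2: In symbols: (~S -> Q) nand ~(R -> U)

~S = ~F = T
~S -> Q = T -> F = F
R -> U = T -> F = F
~(R -> U) = ~F = T
(~S -> Q) nand ~(R -> U) = F nand T = T
Hence S2 is true.

S3: In symbols: (~R nor (~V | ~S)) -> (U -> ~Q)

~R = ~T = F
~V = ~F = T
~S = ~F = T
~V | ~S = T | T = T
~R nor (~V | ~S) = F nor T = F
~Q = ~F = T
U -> ~Q = F -> T = T
(~R nor (~V | ~S)) -> (U -> ~Q) = F -> T = T
So S3 is true.

2 of the 3 statements are true.

2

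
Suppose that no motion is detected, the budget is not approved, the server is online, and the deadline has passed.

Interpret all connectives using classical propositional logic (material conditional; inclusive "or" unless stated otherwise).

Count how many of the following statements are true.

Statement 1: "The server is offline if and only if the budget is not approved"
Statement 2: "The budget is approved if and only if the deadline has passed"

0

Let V = "the server is online" (T), Q = "the budget is approved" (F), D = "the deadline has passed" (T).

Statement 1: This is ~V <-> ~Q.

~V = ~T = F
~Q = ~F = T
~V <-> ~Q = F <-> T = F
So Statement 1 is false.

Statement 2: This is Q <-> D.

Q <-> D = F <-> T = F
So Statement 2 is false.

Count: 0.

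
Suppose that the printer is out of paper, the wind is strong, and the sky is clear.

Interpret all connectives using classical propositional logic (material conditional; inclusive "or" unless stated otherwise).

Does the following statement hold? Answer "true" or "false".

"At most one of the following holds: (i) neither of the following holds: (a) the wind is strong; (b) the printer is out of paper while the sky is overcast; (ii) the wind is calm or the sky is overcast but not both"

Let Q = "the wind is strong" (T), P = "the printer has paper" (F), R = "the sky is overcast" (F).
In symbols: (Q ↓ (¬P ∧ R)) ↑ (¬Q ⊕ R)

¬P = ¬F = T
¬P ∧ R = T ∧ F = F
Q ↓ (¬P ∧ R) = T ↓ F = F
¬Q = ¬T = F
¬Q ⊕ R = F ⊕ F = F
(Q ↓ (¬P ∧ R)) ↑ (¬Q ⊕ R) = F ↑ F = T

True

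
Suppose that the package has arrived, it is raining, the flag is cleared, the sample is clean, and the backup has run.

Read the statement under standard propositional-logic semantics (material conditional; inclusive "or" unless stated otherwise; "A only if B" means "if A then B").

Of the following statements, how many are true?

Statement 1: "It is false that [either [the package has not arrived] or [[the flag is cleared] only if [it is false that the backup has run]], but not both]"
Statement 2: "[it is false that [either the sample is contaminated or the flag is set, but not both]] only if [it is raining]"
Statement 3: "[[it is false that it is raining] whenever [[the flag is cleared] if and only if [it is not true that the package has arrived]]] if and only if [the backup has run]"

3

Let P = "the package has arrived" (True), R = "the flag is set" (False), U = "the backup has run" (True), S = "the sample is contaminated" (False), Q = "it is raining" (True).

Statement 1: This is not (not P xor (not R -> not U)).

not P = not True = False
not R = not False = True
not U = not True = False
not R -> not U = True -> False = False
not P xor (not R -> not U) = False xor False = False
not (not P xor (not R -> not U)) = not False = True
So Statement 1 is true.

Statement 2: Parsed as not (S xor R) -> Q

S xor R = False xor False = False
not (S xor R) = not False = True
not (S xor R) -> Q = True -> True = True
Thus Statement 2 is true.

Statement 3: Formalization: ((not R iff not P) -> not Q) iff U

not R = not False = True
not P = not True = False
not R iff not P = True iff False = False
not Q = not True = False
(not R iff not P) -> not Q = False -> False = True
((not R iff not P) -> not Q) iff U = True iff True = True
Thus Statement 3 is true.

3 of the 3 statements are true.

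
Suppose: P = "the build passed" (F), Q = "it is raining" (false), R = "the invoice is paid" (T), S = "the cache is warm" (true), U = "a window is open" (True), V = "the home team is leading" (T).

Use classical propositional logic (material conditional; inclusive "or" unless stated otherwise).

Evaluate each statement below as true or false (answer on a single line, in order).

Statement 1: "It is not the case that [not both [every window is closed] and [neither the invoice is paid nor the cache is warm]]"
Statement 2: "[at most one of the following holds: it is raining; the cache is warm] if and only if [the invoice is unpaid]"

Statement 1 F / Statement 2 F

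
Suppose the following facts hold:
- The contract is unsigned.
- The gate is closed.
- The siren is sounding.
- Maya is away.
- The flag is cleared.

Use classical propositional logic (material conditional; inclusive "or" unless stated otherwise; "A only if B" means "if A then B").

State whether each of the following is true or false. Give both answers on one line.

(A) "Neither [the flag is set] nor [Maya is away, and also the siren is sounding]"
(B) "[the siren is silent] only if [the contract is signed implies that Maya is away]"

(A) F; (B) T

Let U = "the flag is set" (F), Q = "Maya is at home" (F), K = "the siren is sounding" (T), M = "the contract is signed" (F).

(A): This is U ↓ (¬Q ∧ K).

¬Q = ¬F = T
¬Q ∧ K = T ∧ T = T
U ↓ (¬Q ∧ K) = F ↓ T = F
So (A) is false.

(B): In symbols: ¬K → (M → ¬Q)

¬K = ¬T = F
¬Q = ¬F = T
M → ¬Q = F → T = T
¬K → (M → ¬Q) = F → T = T
Thus (B) is true.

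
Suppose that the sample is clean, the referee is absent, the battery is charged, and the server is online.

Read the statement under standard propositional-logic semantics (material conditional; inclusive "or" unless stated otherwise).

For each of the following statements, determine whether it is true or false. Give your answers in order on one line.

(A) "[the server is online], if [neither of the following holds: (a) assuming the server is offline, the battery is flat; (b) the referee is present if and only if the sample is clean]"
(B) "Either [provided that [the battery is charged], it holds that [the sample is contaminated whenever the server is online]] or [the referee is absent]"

(A) T, (B) T

Let Q = "the server is online" (T), P = "the battery is charged" (T), N = "the referee is present" (F), S = "the sample is contaminated" (F).

(A): Formalization: ((~Q -> ~P) nor (N <-> ~S)) -> Q

~Q = ~T = F
~P = ~T = F
~Q -> ~P = F -> F = T
~S = ~F = T
N <-> ~S = F <-> T = F
(~Q -> ~P) nor (N <-> ~S) = T nor F = F
((~Q -> ~P) nor (N <-> ~S)) -> Q = F -> T = T
Hence (A) is true.

(B): Formalization: (P -> (Q -> S)) | ~N

Q -> S = T -> F = F
P -> (Q -> S) = T -> F = F
~N = ~F = T
(P -> (Q -> S)) | ~N = F | T = T
Hence (B) is true.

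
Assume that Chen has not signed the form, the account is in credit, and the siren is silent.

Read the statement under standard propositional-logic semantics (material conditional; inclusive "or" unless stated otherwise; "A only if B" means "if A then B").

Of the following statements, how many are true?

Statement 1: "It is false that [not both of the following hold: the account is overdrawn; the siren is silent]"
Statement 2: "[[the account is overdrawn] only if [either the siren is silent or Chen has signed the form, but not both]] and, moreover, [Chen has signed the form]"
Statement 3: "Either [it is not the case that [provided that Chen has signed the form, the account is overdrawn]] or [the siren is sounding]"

0

Let Q = "the account is overdrawn" (F), R = "the siren is sounding" (F), P = "Chen has signed the form" (F).

Statement 1: Formalization: ~(Q nand ~R)

~R = ~F = T
Q nand ~R = F nand T = T
~(Q nand ~R) = ~T = F
Hence Statement 1 is false.

Statement 2: This is (Q -> (~R xor P)) & P.

~R = ~F = T
~R xor P = T xor F = T
Q -> (~R xor P) = F -> T = T
(Q -> (~R xor P)) & P = T & F = F
So Statement 2 is false.

Statement 3: In symbols: ~(P -> Q) | R

P -> Q = F -> F = T
~(P -> Q) = ~T = F
~(P -> Q) | R = F | F = F
So Statement 3 is false.

True statements: 0 (none).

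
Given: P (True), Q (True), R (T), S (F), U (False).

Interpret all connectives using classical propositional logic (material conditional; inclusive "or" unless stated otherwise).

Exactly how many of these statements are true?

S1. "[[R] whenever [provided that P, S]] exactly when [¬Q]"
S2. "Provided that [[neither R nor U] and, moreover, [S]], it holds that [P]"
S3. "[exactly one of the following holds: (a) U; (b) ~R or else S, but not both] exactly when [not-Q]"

2

S1: In symbols: ((P -> S) -> R) <-> ~Q

P -> S = T -> F = F
(P -> S) -> R = F -> T = T
~Q = ~T = F
((P -> S) -> R) <-> ~Q = T <-> F = F
Thus S1 is false.

S2: Formalization: ((R nor U) & S) -> P

R nor U = T nor F = F
(R nor U) & S = F & F = F
((R nor U) & S) -> P = F -> T = T
Thus S2 is true.

S3: This is (U xor (~R xor S)) <-> ~Q.

~R = ~T = F
~R xor S = F xor F = F
U xor (~R xor S) = F xor F = F
~Q = ~T = F
(U xor (~R xor S)) <-> ~Q = F <-> F = T
So S3 is true.

2 of the 3 statements are true (S2, S3).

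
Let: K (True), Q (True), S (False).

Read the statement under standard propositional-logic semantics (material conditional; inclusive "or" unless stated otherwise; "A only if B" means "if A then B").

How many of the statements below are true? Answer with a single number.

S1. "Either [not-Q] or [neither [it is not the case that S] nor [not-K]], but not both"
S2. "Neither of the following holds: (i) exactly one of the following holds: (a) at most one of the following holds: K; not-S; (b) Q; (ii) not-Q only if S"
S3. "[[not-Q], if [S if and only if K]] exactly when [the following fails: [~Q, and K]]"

S1: Formalization: not Q xor (not S nor not K)

not Q = not True = False
not S = not False = True
not K = not True = False
not S nor not K = True nor False = False
not Q xor (not S nor not K) = False xor False = False
So S1 is false.

S2: Parsed as ((K nand not S) xor Q) nor (not Q -> S)

not S = not False = True
K nand not S = True nand True = False
(K nand not S) xor Q = False xor True = True
not Q = not True = False
not Q -> S = False -> False = True
((K nand not S) xor Q) nor (not Q -> S) = True nor True = False
Thus S2 is false.

S3: This is ((S iff K) -> not Q) iff not (not Q and K).

S iff K = False iff True = False
not Q = not True = False
(S iff K) -> not Q = False -> False = True
not Q = not True = False
not Q and K = False and True = False
not (not Q and K) = not False = True
((S iff K) -> not Q) iff not (not Q and K) = True iff True = True
Hence S3 is true.

True statements: 1.

1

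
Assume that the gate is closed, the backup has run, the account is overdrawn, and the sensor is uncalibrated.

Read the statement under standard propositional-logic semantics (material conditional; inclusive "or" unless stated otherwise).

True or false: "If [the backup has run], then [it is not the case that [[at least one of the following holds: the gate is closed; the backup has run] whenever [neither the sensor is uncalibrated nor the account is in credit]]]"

The statement is false.

Let U = "the backup has run" (True), Q = "the sensor is calibrated" (False), N = "the account is overdrawn" (True), G = "the gate is open" (False).
Formalization: U -> not ((not Q nor not N) -> (not G or U))

not Q = not False = True
not N = not True = False
not Q nor not N = True nor False = False
not G = not False = True
not G or U = True or True = True
(not Q nor not N) -> (not G or U) = False -> True = True
not ((not Q nor not N) -> (not G or U)) = not True = False
U -> not ((not Q nor not N) -> (not G or U)) = True -> False = False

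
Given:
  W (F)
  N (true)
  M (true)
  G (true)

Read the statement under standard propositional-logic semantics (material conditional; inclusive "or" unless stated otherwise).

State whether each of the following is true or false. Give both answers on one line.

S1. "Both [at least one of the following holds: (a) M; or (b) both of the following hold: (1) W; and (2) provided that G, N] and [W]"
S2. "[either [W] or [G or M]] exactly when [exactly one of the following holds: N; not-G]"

S1 false; S2 true

S1: This is (M or (W and (G -> N))) and W.

G -> N = True -> True = True
W and (G -> N) = False and True = False
M or (W and (G -> N)) = True or False = True
(M or (W and (G -> N))) and W = True and False = False
Thus S1 is false.

S2: In symbols: (W or (G or M)) iff (N xor not G)

G or M = True or True = True
W or (G or M) = False or True = True
not G = not True = False
N xor not G = True xor False = True
(W or (G or M)) iff (N xor not G) = True iff True = True
Hence S2 is true.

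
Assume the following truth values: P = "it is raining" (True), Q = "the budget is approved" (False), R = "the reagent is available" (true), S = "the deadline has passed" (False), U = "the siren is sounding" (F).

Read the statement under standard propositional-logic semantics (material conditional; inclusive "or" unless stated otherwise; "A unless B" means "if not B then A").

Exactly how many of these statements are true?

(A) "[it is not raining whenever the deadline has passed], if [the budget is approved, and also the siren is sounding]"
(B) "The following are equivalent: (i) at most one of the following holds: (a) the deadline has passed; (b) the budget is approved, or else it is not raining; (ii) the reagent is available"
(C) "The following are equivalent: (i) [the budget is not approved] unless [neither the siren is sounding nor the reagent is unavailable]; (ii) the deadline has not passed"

(A): This is (Q & U) -> (S -> ~P).

Q & U = F & F = F
~P = ~T = F
S -> ~P = F -> F = T
(Q & U) -> (S -> ~P) = F -> T = T
Thus (A) is true.

(B): This is (S nand (Q | ~P)) <-> R.

~P = ~T = F
Q | ~P = F | F = F
S nand (Q | ~P) = F nand F = T
(S nand (Q | ~P)) <-> R = T <-> T = T
So (B) is true.

(C): Formalization: (~Q | (U nor ~R)) <-> ~S

~Q = ~F = T
~R = ~T = F
U nor ~R = F nor F = T
~Q | (U nor ~R) = T | T = T
~S = ~F = T
(~Q | (U nor ~R)) <-> ~S = T <-> T = T
So (C) is true.

True statements: 3.

3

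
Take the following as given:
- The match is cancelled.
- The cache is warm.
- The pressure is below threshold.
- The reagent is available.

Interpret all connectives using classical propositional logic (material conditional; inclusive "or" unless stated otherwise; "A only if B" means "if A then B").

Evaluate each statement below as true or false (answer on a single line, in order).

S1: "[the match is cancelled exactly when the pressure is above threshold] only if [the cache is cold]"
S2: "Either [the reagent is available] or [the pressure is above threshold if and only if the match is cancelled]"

Let L = "the match is cancelled" (T), H = "the pressure is above threshold" (F), V = "the cache is warm" (T), G = "the reagent is available" (T).

S1: In symbols: (L ↔ H) → ¬V

L ↔ H = T ↔ F = F
¬V = ¬T = F
(L ↔ H) → ¬V = F → F = T
Thus S1 is true.

S2: In symbols: G ∨ (H ↔ L)

H ↔ L = F ↔ T = F
G ∨ (H ↔ L) = T ∨ F = T
Thus S2 is true.

S1 T; S2 T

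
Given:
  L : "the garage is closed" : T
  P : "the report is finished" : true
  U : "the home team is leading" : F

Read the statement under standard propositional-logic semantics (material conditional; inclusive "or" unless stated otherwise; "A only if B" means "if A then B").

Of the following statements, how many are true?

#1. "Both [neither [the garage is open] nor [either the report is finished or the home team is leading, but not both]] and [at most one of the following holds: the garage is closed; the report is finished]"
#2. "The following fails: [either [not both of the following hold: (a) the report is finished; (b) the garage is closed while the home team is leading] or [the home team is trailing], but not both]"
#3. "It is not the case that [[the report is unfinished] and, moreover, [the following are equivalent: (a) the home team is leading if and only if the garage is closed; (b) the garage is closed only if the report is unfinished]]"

2

#1: Parsed as (¬L ↓ (P ⊕ U)) ∧ (L ↑ P)

¬L = ¬T = F
P ⊕ U = T ⊕ F = T
¬L ↓ (P ⊕ U) = F ↓ T = F
L ↑ P = T ↑ T = F
(¬L ↓ (P ⊕ U)) ∧ (L ↑ P) = F ∧ F = F
So #1 is false.

#2: Parsed as ¬((P ↑ (L ∧ U)) ⊕ ¬U)

L ∧ U = T ∧ F = F
P ↑ (L ∧ U) = T ↑ F = T
¬U = ¬F = T
(P ↑ (L ∧ U)) ⊕ ¬U = T ⊕ T = F
¬((P ↑ (L ∧ U)) ⊕ ¬U) = ¬F = T
Hence #2 is true.

#3: In symbols: ¬(¬P ∧ ((U ↔ L) ↔ (L → ¬P)))

¬P = ¬T = F
U ↔ L = F ↔ T = F
¬P = ¬T = F
L → ¬P = T → F = F
(U ↔ L) ↔ (L → ¬P) = F ↔ F = T
¬P ∧ ((U ↔ L) ↔ (L → ¬P)) = F ∧ T = F
¬(¬P ∧ ((U ↔ L) ↔ (L → ¬P))) = ¬F = T
So #3 is true.

True statements: 2 (#2, #3).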